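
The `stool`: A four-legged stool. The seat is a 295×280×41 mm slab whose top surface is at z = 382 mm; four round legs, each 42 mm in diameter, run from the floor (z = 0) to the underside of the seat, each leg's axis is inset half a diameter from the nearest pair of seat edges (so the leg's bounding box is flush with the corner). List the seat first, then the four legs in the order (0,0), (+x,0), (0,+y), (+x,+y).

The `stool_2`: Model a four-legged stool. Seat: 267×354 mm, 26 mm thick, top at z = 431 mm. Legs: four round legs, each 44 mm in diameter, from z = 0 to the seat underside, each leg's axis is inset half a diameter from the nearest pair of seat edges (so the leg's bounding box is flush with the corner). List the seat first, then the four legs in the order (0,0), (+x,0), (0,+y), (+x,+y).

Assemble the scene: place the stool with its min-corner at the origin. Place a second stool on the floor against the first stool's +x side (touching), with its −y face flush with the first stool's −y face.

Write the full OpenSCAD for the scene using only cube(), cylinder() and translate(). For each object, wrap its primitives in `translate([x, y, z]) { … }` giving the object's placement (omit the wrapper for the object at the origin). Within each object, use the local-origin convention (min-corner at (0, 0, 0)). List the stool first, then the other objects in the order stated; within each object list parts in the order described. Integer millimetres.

translate([0, 0, 341]) cube([295, 280, 41]);
translate([21, 21, 0]) cylinder(h = 341, r = 21);
translate([274, 21, 0]) cylinder(h = 341, r = 21);
translate([21, 259, 0]) cylinder(h = 341, r = 21);
translate([274, 259, 0]) cylinder(h = 341, r = 21);
translate([295, 0, 0]) {
  translate([0, 0, 405]) cube([267, 354, 26]);
  translate([22, 22, 0]) cylinder(h = 405, r = 22);
  translate([245, 22, 0]) cylinder(h = 405, r = 22);
  translate([22, 332, 0]) cylinder(h = 405, r = 22);
  translate([245, 332, 0]) cylinder(h = 405, r = 22);
}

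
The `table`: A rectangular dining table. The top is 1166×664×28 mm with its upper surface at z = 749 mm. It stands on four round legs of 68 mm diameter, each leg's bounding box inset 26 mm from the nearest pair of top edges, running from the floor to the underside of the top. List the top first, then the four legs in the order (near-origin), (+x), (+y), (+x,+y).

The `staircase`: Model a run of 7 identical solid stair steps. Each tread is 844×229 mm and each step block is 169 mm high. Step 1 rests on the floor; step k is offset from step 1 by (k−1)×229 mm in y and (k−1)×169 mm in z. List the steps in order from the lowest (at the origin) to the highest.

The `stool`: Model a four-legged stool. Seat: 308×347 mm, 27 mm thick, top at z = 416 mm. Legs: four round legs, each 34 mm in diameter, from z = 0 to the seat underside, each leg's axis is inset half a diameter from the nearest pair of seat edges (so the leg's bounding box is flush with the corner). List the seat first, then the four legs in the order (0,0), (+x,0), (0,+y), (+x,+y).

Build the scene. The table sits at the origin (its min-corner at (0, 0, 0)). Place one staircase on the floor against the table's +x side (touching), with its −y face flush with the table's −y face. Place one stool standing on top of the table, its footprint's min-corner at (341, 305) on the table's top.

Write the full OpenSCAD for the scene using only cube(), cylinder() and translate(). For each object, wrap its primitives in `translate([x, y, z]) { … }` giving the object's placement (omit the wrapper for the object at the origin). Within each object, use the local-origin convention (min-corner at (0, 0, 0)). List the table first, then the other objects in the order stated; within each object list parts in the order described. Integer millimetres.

translate([0, 0, 721]) cube([1166, 664, 28]);
translate([60, 60, 0]) cylinder(h = 721, r = 34);
translate([1106, 60, 0]) cylinder(h = 721, r = 34);
translate([60, 604, 0]) cylinder(h = 721, r = 34);
translate([1106, 604, 0]) cylinder(h = 721, r = 34);
translate([1166, 0, 0]) {
  cube([844, 229, 169]);
  translate([0, 229, 169]) cube([844, 229, 169]);
  translate([0, 458, 338]) cube([844, 229, 169]);
  translate([0, 687, 507]) cube([844, 229, 169]);
  translate([0, 916, 676]) cube([844, 229, 169]);
  translate([0, 1145, 845]) cube([844, 229, 169]);
  translate([0, 1374, 1014]) cube([844, 229, 169]);
}
translate([341, 305, 749]) {
  translate([0, 0, 389]) cube([308, 347, 27]);
  translate([17, 17, 0]) cylinder(h = 389, r = 17);
  translate([291, 17, 0]) cylinder(h = 389, r = 17);
  translate([17, 330, 0]) cylinder(h = 389, r = 17);
  translate([291, 330, 0]) cylinder(h = 389, r = 17);
}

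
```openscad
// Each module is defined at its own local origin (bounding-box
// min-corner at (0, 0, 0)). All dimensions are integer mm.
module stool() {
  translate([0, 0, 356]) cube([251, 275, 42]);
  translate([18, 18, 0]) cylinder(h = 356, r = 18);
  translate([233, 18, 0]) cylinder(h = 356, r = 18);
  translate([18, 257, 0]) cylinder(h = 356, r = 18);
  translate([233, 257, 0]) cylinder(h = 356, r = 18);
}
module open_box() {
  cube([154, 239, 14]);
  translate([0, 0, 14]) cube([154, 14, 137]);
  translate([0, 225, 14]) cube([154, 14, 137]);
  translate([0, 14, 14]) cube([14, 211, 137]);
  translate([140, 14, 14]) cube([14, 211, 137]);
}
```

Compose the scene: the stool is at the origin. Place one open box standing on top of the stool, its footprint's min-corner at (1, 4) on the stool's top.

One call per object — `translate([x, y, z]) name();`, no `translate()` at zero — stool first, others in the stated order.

stool();
translate([1, 4, 398]) open_box();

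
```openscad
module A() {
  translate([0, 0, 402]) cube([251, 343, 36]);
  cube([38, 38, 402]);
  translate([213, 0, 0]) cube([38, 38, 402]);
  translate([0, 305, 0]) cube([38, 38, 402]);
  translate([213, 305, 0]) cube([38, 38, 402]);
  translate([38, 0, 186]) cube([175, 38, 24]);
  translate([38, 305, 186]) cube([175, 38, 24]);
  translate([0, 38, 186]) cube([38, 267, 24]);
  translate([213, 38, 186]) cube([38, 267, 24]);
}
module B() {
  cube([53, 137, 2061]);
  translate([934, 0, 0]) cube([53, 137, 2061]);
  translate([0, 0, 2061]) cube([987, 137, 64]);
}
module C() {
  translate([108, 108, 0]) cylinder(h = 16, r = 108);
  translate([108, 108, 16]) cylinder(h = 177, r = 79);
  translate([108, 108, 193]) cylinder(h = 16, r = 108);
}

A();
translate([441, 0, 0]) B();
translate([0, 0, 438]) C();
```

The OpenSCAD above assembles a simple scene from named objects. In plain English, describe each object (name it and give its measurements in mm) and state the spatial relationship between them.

A is a four-legged stool. The seat is 251×343 mm, 36 mm thick, top at z = 438 mm. It stands on four square legs, each 38×38 mm in cross-section, from z = 0 to the seat underside, each flush with a corner of the seat. Four stretchers, 38 mm wide and 24 mm tall, connect adjacent legs with their undersides at z = 186 mm, each running between the inner faces of the legs it joins and aligned with the legs' outer faces on the other axis.

B is a door frame. The clear opening is 881 mm wide and 2061 mm high. Two 53 mm wide jambs, 137 mm deep, stand either side of the opening from the floor to the top of the opening. A 64 mm thick head sits across the top of both jambs, spanning the full outside width of the frame.

C is a spool: two coaxial disc flanges of radius 108 mm and thickness 16 mm, joined by a core cylinder of radius 79 mm and height 177 mm. The lower flange rests on z = 0 and the three cylinders share a vertical axis.

The door frame is on the floor beside the stool on its +x side. The spool is on top of the stool.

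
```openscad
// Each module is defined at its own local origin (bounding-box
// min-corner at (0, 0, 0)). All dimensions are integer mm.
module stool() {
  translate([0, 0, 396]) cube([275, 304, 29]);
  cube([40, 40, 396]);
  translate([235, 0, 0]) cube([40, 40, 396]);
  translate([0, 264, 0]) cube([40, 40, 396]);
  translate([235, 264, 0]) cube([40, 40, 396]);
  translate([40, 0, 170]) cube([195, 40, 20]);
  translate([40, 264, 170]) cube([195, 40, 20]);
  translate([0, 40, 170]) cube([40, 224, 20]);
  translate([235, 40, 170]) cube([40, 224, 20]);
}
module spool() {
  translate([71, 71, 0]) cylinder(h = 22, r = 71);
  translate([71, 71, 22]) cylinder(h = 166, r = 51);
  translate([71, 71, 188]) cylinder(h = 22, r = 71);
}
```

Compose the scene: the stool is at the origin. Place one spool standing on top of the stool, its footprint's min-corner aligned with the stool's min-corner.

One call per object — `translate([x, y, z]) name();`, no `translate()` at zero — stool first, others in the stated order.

stool();
translate([0, 0, 425]) spool();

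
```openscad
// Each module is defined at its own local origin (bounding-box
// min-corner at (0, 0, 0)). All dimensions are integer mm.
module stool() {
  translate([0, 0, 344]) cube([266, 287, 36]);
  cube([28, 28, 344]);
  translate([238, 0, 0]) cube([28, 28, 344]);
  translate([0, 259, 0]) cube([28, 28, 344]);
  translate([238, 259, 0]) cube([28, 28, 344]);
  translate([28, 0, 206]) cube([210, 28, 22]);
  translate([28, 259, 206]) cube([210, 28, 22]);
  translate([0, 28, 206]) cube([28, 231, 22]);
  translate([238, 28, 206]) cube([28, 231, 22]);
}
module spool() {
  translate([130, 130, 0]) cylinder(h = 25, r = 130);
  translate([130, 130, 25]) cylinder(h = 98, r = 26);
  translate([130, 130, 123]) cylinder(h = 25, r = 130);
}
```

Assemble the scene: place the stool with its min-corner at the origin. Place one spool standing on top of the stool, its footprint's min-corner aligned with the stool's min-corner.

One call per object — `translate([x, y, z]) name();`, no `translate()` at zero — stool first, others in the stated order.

stool();
translate([0, 0, 380]) spool();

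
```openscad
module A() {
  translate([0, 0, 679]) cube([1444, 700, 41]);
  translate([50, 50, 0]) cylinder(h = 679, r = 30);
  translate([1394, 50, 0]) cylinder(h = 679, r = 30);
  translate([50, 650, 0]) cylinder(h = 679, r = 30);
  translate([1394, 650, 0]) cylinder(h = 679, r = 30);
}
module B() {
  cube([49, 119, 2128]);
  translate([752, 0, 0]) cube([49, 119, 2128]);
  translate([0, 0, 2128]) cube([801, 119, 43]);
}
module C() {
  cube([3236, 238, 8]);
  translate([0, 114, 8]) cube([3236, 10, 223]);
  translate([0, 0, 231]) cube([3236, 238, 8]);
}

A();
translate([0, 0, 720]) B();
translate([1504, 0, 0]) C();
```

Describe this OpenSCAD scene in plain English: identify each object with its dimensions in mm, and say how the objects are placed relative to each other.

A is a table: top 1444 mm (x) × 700 mm (y), 41 mm thick, upper face at z = 720 mm, on four round legs of 60 mm diameter, each leg's bounding box inset 20 mm from the nearest pair of top edges, running from z = 0 to the bottom of the top.

B is a rectangular door frame: two vertical jambs of 49×119 mm section, 2128 mm tall, with a clear opening 703 mm wide between their inner faces. A header 43 mm tall and 119 mm deep lies on top of the jambs and spans the full outside width.

C is an I-beam lying along x, 3236 mm long. Overall section height 239 mm. Two flanges 238 mm wide (y) and 8 mm thick, one on the floor and one at the top; a web 10 mm thick runs between them, centred on the flange width.

The door frame is on top of the table. The I-beam is on the floor beside the table on its +x side.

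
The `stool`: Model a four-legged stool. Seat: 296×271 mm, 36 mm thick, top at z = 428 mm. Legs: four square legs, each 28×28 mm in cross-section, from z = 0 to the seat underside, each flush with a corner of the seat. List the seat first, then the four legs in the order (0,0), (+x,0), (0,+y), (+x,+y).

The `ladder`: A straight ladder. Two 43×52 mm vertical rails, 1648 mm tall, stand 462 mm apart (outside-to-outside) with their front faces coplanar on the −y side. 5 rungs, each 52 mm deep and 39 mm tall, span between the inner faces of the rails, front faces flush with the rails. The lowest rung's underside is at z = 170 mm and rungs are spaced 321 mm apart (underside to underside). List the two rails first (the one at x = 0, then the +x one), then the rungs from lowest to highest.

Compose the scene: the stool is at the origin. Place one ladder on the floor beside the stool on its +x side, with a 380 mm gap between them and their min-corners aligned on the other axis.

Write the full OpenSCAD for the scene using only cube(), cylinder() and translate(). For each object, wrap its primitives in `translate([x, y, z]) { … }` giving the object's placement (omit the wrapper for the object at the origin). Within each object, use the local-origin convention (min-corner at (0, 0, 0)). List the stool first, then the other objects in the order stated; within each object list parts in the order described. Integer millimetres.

translate([0, 0, 392]) cube([296, 271, 36]);
cube([28, 28, 392]);
translate([268, 0, 0]) cube([28, 28, 392]);
translate([0, 243, 0]) cube([28, 28, 392]);
translate([268, 243, 0]) cube([28, 28, 392]);
translate([676, 0, 0]) {
  cube([43, 52, 1648]);
  translate([419, 0, 0]) cube([43, 52, 1648]);
  translate([43, 0, 170]) cube([376, 52, 39]);
  translate([43, 0, 491]) cube([376, 52, 39]);
  translate([43, 0, 812]) cube([376, 52, 39]);
  translate([43, 0, 1133]) cube([376, 52, 39]);
  translate([43, 0, 1454]) cube([376, 52, 39]);
}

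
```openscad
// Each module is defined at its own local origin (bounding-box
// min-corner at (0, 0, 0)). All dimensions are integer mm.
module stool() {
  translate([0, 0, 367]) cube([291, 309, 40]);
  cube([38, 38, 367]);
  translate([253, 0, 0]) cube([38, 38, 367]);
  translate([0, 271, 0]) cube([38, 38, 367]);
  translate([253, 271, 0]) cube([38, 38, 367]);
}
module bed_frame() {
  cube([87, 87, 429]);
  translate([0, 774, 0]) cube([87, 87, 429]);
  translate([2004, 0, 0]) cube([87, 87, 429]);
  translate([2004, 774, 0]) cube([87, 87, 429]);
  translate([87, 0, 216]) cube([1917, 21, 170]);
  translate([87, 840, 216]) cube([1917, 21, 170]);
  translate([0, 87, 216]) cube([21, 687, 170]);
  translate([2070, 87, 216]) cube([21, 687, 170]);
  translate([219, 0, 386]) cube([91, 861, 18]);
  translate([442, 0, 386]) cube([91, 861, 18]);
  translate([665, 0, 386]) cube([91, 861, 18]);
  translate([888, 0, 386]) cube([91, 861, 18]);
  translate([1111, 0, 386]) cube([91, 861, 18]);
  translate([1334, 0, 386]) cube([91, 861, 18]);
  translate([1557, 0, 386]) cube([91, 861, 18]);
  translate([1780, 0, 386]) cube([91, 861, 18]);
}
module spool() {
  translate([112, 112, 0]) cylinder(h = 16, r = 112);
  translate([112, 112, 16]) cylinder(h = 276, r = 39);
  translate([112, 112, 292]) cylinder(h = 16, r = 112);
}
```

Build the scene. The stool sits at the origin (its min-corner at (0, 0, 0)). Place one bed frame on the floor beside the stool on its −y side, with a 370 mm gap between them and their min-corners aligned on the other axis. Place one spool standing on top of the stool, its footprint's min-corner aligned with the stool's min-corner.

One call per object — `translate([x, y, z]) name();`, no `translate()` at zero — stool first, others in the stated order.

stool();
translate([0, -1231, 0]) bed_frame();
translate([0, 0, 407]) spool();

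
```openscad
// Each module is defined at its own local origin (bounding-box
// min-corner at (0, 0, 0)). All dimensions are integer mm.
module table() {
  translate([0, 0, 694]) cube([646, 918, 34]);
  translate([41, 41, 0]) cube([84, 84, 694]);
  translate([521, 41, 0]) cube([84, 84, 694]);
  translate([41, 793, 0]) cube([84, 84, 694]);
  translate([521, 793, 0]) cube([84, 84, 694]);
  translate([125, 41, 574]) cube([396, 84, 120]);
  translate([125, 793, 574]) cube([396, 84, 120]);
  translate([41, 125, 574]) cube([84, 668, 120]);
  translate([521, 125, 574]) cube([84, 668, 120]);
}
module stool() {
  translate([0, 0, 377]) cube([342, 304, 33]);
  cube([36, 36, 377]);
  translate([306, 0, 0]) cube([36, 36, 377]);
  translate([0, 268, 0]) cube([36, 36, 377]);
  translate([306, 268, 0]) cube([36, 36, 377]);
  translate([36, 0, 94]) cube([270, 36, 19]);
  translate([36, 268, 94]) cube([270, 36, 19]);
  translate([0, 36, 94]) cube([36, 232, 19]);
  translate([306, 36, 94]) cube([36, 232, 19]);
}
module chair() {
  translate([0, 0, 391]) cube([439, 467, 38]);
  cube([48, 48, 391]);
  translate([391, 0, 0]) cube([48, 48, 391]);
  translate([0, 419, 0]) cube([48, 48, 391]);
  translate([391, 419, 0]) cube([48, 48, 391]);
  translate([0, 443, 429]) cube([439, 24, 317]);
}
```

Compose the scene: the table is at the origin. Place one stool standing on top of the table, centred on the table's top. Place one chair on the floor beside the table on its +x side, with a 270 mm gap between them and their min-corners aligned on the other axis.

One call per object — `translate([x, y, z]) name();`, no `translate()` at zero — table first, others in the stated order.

table();
translate([152, 307, 728]) stool();
translate([916, 0, 0]) chair();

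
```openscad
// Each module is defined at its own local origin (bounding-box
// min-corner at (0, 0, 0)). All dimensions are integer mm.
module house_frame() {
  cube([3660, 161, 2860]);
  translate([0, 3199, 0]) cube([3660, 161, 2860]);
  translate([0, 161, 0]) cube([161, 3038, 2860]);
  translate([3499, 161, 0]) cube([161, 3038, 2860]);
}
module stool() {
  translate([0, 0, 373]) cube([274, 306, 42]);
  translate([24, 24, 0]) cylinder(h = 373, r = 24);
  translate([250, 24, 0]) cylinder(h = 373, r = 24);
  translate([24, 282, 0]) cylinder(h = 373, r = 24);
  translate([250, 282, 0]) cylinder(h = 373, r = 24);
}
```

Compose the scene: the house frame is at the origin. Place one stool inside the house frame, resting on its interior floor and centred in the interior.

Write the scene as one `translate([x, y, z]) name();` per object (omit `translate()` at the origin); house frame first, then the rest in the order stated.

house_frame();
translate([1693, 1527, 0]) stool();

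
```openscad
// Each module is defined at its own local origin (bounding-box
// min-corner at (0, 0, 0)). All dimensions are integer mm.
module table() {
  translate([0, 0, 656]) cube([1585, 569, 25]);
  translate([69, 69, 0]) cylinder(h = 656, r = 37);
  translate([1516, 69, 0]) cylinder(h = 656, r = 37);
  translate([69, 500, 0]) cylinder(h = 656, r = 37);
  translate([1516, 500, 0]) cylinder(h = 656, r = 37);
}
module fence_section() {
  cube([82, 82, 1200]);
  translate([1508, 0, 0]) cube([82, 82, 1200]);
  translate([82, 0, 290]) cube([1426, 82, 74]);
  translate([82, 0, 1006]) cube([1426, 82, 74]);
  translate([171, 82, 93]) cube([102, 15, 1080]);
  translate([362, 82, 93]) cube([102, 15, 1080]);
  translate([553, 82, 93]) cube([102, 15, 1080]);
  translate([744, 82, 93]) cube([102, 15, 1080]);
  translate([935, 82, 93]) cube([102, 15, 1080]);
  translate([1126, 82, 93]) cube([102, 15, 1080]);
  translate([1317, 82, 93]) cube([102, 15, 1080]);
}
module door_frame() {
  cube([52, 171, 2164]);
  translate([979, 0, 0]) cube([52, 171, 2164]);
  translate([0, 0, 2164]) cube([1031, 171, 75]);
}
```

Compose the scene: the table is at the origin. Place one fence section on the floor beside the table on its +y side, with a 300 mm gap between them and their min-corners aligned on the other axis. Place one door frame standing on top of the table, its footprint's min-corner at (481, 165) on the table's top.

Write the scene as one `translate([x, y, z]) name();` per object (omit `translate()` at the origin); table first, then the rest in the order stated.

table();
translate([0, 869, 0]) fence_section();
translate([481, 165, 681]) door_frame();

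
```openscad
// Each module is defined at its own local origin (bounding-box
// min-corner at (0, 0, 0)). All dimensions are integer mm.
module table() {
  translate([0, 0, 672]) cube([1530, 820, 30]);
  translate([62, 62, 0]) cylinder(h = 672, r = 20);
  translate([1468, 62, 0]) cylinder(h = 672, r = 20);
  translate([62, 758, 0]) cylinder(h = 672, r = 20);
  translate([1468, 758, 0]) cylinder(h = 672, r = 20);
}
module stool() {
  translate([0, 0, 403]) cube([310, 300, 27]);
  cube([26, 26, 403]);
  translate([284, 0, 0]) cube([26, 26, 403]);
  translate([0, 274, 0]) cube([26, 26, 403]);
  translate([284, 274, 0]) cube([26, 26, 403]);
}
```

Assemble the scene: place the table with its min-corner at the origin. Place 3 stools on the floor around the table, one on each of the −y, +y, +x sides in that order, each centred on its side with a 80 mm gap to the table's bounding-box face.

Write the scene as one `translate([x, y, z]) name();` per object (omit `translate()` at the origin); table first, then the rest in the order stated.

table();
translate([610, -380, 0]) stool();
translate([610, 900, 0]) stool();
translate([1610, 260, 0]) stool();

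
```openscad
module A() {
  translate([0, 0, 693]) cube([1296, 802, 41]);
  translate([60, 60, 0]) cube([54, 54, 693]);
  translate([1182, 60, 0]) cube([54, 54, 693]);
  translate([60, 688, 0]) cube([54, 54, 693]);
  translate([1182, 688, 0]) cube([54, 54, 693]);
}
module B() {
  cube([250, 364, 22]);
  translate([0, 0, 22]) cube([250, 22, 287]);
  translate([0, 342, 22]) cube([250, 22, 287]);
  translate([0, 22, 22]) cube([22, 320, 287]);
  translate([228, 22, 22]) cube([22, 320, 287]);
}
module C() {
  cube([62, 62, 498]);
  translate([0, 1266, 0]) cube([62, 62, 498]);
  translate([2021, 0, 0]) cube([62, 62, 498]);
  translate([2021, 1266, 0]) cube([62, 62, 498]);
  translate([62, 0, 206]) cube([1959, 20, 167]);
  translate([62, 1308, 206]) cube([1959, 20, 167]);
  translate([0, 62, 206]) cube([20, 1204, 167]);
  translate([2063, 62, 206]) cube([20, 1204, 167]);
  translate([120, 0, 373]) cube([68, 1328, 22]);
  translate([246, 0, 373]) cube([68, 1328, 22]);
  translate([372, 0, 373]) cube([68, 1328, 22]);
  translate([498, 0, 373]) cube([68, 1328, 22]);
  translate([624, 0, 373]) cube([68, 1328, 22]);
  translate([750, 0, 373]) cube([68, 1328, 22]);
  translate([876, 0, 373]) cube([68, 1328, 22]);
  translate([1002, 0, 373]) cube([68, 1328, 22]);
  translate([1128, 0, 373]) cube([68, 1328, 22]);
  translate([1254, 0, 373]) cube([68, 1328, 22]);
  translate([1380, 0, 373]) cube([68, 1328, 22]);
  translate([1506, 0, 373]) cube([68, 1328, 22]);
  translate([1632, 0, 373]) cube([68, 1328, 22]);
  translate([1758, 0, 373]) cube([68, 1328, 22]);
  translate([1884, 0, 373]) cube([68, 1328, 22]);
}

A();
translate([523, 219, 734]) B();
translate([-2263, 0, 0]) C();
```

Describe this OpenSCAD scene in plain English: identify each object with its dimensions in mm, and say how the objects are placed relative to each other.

A is a table with a 1296×802 mm rectangular top, 41 mm thick, top surface at z = 734 mm, supported by four 54×54 mm square legs, each inset 60 mm from the nearest pair of top edges, running from the floor.

B is an open storage box with external size 250×364×309 mm and wall thickness 22 mm (the base is also 22 mm thick). The base covers the whole footprint; the four walls stand on the base, with the y-facing walls full-width and the x-facing walls fitting between their inner faces.

C is a bed frame 2083 mm long (x) by 1328 mm wide (y). Four 62×62 mm corner posts, 498 mm tall, at the corners of the footprint. Four rails of 20 mm thickness and 167 mm height run between adjacent posts with their undersides at z = 206 mm, their outer faces flush with the outside of the frame (the two x-running rails run between the posts' inner faces; the two y-running rails run between the posts' inner faces). 15 slats, each 68 mm wide (x) and 22 mm thick, lie across the top of the two x-running rails, running the full 1328 mm width of the frame in y; the slats are evenly spaced along x between the inner faces of the end posts with equal gaps (rounded down to the nearest mm) at the −x end and between each pair — any rounding remainder accumulates at the +x end.

The open box is on top of the table, centred. The bed frame is on the floor beside the table on its −x side.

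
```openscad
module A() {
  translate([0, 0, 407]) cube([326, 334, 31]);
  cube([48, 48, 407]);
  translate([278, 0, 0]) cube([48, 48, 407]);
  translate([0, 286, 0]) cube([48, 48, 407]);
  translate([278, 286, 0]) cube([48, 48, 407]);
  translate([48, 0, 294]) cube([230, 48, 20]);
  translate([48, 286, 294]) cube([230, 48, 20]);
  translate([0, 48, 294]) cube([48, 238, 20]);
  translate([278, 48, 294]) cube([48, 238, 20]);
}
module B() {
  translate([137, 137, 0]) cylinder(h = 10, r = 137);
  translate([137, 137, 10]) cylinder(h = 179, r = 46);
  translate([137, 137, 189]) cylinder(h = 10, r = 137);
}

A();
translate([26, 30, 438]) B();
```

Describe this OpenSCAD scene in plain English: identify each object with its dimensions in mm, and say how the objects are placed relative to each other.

A is a simple wooden stool: a rectangular seat 326 mm (x) by 334 mm (y), 31 mm thick, top face at z = 438 mm, on four square legs, each 48×48 mm in cross-section. The legs rest on z = 0, each flush with a corner of the seat. Four stretchers, 48 mm wide and 20 mm tall, connect adjacent legs with their undersides at z = 294 mm, each running between the inner faces of the legs it joins and aligned with the legs' outer faces on the other axis.

B is a spool: two coaxial disc flanges of radius 137 mm and thickness 10 mm, joined by a core cylinder of radius 46 mm and height 179 mm. The lower flange rests on z = 0 and the three cylinders share a vertical axis.

The spool is on top of the stool, centred.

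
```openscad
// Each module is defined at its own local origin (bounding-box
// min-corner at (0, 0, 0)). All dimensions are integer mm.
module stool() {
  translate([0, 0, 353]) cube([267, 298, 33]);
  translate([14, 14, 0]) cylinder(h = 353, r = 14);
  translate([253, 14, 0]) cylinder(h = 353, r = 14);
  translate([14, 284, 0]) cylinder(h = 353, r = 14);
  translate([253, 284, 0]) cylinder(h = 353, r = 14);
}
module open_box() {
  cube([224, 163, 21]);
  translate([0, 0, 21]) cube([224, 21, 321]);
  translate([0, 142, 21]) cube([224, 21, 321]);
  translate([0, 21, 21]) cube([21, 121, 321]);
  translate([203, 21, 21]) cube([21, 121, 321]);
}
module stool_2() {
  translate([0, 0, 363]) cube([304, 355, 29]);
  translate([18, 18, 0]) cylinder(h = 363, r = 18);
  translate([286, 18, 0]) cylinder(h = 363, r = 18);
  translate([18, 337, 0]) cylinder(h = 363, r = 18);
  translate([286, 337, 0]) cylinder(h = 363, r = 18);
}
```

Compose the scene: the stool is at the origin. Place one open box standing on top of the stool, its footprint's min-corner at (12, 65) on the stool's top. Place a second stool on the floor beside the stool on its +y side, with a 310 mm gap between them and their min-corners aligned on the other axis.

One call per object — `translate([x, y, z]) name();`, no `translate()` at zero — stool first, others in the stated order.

stool();
translate([12, 65, 386]) open_box();
translate([0, 608, 0]) stool_2();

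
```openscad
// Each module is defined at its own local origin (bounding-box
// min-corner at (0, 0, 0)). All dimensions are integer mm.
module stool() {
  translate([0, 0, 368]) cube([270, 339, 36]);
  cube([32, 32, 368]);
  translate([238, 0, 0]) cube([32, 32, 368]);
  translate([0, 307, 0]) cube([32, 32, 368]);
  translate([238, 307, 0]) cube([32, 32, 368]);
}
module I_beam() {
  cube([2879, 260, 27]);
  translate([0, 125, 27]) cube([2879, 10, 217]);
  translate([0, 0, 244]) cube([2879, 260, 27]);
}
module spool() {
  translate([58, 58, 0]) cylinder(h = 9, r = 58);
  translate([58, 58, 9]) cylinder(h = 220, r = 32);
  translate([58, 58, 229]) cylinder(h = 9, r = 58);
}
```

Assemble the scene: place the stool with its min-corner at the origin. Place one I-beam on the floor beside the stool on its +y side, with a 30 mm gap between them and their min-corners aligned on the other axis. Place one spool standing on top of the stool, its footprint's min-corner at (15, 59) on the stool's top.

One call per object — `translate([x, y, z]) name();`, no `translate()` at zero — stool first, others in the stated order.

stool();
translate([0, 369, 0]) I_beam();
translate([15, 59, 404]) spool();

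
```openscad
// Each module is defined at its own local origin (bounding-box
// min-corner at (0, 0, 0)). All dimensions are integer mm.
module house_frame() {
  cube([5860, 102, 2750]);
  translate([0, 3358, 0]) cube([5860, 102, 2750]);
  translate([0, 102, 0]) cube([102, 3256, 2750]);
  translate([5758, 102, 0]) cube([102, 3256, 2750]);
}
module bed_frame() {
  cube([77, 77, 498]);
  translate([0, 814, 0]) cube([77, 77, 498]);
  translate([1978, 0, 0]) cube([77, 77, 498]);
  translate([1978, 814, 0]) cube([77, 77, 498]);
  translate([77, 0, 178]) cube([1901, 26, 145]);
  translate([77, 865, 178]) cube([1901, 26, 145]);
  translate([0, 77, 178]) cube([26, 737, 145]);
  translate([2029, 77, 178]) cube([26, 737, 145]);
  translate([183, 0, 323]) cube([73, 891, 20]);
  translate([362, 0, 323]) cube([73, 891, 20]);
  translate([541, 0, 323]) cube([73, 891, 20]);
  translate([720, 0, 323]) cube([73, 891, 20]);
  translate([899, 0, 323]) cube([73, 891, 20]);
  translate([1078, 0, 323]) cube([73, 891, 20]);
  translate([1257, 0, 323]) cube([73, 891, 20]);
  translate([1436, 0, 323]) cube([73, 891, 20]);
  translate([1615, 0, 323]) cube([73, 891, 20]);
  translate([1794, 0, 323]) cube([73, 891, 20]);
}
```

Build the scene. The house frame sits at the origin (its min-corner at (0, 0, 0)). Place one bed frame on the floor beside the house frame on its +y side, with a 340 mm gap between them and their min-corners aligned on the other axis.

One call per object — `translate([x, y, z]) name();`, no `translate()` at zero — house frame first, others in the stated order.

house_frame();
translate([0, 3800, 0]) bed_frame();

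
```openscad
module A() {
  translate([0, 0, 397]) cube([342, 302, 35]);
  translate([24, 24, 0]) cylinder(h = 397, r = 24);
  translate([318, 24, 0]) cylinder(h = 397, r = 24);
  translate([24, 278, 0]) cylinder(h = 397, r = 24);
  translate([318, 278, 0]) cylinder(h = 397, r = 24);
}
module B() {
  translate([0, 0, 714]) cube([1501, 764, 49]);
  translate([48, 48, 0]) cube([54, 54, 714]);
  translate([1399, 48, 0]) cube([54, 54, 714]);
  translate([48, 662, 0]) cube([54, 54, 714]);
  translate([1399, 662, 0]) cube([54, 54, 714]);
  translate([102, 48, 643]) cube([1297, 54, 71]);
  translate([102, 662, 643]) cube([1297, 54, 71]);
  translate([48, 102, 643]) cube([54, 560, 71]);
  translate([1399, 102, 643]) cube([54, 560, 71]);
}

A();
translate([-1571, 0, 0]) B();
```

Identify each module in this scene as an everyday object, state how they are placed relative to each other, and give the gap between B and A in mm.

The table's nearest face is 70 mm from the stool's −x face.

A is a stool. B is a table. The table is on the floor beside the stool on its −x side. The gap between the table and the stool is 70 mm.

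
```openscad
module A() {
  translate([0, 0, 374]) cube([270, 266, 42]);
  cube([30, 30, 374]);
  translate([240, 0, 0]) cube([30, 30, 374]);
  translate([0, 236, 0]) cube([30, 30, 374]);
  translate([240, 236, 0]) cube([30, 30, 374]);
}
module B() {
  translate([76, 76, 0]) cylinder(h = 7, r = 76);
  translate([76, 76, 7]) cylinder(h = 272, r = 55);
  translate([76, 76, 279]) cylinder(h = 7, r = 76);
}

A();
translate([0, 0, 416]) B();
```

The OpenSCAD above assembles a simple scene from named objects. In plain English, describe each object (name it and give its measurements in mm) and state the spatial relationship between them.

A is a four-legged stool. The seat is 270×266 mm, 42 mm thick, top at z = 416 mm. It stands on four square legs, each 30×30 mm in cross-section, from z = 0 to the seat underside, each flush with a corner of the seat.

B is a spool: two coaxial disc flanges of radius 76 mm and thickness 7 mm, joined by a core cylinder of radius 55 mm and height 272 mm. The lower flange rests on z = 0 and the three cylinders share a vertical axis.

The spool is on top of the stool.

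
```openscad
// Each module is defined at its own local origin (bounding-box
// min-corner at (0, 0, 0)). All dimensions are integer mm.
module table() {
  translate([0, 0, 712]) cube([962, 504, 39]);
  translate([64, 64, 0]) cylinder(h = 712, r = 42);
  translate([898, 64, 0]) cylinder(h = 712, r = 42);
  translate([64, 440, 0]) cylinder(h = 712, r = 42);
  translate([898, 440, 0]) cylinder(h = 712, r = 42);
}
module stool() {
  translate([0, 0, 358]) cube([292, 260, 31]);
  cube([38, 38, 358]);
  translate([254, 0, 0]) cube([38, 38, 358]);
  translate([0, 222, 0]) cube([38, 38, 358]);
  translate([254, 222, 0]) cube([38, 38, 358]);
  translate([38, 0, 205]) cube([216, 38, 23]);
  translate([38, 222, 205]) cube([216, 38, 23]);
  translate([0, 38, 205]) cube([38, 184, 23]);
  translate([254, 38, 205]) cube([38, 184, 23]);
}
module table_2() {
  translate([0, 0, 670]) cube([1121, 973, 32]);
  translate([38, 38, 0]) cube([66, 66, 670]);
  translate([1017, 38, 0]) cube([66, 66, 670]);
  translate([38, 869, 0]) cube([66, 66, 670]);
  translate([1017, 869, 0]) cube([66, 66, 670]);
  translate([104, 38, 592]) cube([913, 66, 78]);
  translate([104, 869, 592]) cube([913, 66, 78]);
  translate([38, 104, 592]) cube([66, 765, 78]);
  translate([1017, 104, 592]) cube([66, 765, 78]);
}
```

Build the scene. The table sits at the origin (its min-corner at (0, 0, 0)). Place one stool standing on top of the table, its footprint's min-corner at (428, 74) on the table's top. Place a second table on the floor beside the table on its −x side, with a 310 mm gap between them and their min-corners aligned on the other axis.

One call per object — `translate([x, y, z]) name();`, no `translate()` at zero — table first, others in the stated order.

table();
translate([428, 74, 751]) stool();
translate([-1431, 0, 0]) table_2();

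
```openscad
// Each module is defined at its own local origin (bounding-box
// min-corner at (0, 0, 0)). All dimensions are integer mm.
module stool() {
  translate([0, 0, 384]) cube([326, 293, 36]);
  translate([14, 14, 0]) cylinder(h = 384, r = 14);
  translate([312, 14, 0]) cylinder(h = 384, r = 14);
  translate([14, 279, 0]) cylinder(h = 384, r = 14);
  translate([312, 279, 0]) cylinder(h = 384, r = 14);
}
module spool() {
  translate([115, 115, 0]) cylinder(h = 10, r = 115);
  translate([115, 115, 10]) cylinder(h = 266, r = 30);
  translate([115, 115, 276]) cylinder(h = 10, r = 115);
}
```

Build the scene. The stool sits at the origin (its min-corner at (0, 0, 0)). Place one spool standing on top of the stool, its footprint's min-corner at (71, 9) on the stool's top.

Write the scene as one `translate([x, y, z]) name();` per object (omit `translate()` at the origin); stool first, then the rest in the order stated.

stool();
translate([71, 9, 420]) spool();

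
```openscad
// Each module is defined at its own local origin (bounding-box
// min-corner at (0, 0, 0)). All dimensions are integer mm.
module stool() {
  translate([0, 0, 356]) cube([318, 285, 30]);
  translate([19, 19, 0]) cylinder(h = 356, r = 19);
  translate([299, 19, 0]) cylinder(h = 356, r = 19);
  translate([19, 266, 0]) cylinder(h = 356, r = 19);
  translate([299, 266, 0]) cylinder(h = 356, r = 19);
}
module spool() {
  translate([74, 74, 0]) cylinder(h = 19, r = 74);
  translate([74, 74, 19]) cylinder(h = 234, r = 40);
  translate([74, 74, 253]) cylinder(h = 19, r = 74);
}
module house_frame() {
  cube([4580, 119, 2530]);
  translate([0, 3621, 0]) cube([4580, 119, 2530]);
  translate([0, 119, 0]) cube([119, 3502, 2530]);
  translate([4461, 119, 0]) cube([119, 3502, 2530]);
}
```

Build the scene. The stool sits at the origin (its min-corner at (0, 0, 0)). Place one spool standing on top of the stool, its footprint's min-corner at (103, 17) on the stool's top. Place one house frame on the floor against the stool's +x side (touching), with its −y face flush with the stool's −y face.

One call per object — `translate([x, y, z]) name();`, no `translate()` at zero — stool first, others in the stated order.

stool();
translate([103, 17, 386]) spool();
translate([318, 0, 0]) house_frame();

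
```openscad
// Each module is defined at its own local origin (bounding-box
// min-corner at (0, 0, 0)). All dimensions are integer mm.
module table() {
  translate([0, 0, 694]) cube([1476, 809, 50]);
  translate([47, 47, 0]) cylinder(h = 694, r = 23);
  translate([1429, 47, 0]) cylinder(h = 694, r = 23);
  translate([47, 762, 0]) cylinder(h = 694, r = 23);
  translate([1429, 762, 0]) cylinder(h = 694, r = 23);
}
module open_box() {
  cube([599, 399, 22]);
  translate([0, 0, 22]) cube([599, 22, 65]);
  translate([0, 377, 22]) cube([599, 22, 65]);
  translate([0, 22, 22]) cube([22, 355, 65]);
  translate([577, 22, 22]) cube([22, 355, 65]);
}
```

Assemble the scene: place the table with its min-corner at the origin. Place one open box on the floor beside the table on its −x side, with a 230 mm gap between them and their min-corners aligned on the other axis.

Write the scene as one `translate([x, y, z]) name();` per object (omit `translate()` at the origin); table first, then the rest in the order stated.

table();
translate([-829, 0, 0]) open_box();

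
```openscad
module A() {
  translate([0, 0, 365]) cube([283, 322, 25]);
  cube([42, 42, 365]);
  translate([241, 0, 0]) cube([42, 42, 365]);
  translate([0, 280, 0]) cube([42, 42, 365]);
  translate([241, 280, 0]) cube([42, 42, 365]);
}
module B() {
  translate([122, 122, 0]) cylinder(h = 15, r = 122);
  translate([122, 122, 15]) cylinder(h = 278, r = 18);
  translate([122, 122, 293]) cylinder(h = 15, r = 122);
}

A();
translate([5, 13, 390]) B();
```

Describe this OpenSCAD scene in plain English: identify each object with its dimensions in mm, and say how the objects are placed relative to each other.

A is a four-legged stool. The seat is a 283×322×25 mm slab whose top surface is at z = 390 mm; four square legs, each 42×42 mm in cross-section, run from the floor (z = 0) to the underside of the seat, each flush with a corner of the seat.

B is a spool: two coaxial disc flanges of radius 122 mm and thickness 15 mm, joined by a core cylinder of radius 18 mm and height 278 mm. The lower flange rests on z = 0 and the three cylinders share a vertical axis.

The spool is on top of the stool.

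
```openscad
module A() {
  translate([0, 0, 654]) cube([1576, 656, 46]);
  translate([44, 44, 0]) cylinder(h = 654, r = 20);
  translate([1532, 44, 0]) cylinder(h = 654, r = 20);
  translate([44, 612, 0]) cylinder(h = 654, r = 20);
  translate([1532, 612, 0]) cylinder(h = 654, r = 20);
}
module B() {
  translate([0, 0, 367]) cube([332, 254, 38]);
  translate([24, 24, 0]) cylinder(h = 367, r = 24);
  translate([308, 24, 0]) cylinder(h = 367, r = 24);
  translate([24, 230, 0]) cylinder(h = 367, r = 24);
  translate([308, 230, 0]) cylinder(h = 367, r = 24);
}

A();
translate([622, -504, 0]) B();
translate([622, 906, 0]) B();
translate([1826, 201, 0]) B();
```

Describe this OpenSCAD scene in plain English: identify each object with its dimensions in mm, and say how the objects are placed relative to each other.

A is a rectangular dining table. The top is 1576×656×46 mm with its upper surface at z = 700 mm. It stands on four round legs of 40 mm diameter, each leg's bounding box inset 24 mm from the nearest pair of top edges, running from the floor to the underside of the top.

B is a simple wooden stool: a rectangular seat 332 mm (x) by 254 mm (y), 38 mm thick, top face at z = 405 mm, on four round legs, each 48 mm in diameter. The legs rest on z = 0, each leg's axis is inset half a diameter from the nearest pair of seat edges (so the leg's bounding box is flush with the corner).

Three stools sit around the table at the −y, +y, +x sides.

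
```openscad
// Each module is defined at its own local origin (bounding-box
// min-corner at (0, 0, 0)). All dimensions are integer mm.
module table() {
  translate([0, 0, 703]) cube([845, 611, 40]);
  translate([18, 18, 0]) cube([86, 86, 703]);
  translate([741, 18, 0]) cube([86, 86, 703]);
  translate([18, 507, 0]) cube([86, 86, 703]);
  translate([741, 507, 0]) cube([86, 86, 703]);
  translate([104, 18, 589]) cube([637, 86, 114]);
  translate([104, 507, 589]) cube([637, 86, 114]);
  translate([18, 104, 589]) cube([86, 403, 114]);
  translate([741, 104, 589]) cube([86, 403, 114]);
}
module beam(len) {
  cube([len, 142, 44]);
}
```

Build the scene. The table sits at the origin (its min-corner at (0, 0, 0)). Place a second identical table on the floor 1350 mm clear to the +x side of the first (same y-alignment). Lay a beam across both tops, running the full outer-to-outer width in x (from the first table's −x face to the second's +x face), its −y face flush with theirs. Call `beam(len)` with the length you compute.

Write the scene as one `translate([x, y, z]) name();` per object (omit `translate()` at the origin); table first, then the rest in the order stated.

table();
translate([2195, 0, 0]) table();
translate([0, 0, 743]) beam(3040);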